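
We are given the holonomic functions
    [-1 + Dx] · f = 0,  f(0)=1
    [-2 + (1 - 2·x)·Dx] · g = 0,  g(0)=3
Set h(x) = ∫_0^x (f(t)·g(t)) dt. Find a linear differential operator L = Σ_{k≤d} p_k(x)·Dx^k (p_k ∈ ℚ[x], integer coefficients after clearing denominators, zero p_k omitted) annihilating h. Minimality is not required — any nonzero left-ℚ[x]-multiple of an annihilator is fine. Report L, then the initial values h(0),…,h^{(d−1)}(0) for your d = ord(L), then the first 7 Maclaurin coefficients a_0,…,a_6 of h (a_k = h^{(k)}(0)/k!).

f: a_k = 1, 1, 1/2, 1/6, 1/24, 1/120, 1/720, …
g: a_k = 3, 6, 12, 24, 48, 96, 192, …
h₀=f·g: eliminate ⇒ L₀, order ≤ 1·1.
∫: right-multiply L₀ by Dx.
L = (3 - 2·x)·Dx + (-1 + 2·x)·Dx^2  (order 2).
h: a_k = 0, 3, 9/2, 13/2, 79/8, 633/40, 6331/240, …
ICs: h(0) = 0, h′(0) = 3.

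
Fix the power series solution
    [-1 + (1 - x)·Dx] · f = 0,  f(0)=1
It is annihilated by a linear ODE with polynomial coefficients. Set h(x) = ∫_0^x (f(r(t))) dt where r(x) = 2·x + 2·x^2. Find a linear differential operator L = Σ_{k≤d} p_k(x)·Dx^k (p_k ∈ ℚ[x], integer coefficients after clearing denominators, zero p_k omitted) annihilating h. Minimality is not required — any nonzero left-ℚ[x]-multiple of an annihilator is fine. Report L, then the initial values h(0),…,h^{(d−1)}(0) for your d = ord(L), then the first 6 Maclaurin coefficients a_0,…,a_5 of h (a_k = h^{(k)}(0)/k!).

f: a_k = 1, 1, 1, 1, 1, 1, …
h₀=f(r): pull back L_f along r ⇒ L₀.
Integrate: L := L₀·Dx.
L = (2 + 4·x)·Dx + (-1 + 2·x + 2·x^2)·Dx^2  (order 2).
h: a_k = 0, 1, 1, 2, 4, 44/5, …
ICs: h(0) = 0, h′(0) = 1.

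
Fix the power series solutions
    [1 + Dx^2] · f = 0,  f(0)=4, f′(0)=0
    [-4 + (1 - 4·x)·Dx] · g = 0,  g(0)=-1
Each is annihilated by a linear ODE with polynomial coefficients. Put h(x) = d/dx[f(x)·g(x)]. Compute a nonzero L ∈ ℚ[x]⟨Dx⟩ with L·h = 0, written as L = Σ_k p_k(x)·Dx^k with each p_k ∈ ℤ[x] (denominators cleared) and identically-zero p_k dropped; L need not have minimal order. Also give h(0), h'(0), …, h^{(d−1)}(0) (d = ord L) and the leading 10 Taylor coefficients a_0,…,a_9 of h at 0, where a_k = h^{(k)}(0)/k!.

f: a_k = 4, 0, -2, 0, 1/6, 0, -1/180, 0, 1/10080, 0, …
g: a_k = -1, -4, -16, -64, -256, -1024, -4096, -16384, -65536, -262144, …
f·g: L₀ = L_f ⊗_s L_g, ord ≤ 2·1.
h=h₀': d/dx-closure on L₀ ⇒ L.
L = (-31 - 8·x + 16·x^2) + (-8 + 32·x)·Dx + (1 - 8·x + 16·x^2)·Dx^2  (order 2).
h: a_k = -16, -124, -744, -11906/3, -59530/3, -2857439/30, -20002073/45, -512053069/252, -512053069/56, -3686782096799/90720, …
ICs: h(0) = -16, h′(0) = -124.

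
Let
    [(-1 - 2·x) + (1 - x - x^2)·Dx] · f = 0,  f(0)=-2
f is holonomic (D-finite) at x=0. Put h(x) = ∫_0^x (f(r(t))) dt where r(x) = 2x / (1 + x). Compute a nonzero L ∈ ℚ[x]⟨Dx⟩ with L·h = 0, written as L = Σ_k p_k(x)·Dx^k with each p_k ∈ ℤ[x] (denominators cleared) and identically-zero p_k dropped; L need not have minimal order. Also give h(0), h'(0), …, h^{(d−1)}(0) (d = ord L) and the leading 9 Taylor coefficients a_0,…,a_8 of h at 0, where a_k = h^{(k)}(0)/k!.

f: a_k = -2, -2, -4, -6, -10, -16, -26, -42, -68, …
Substitute x→r, Dx→(1/r')Dx; clear ⇒ L₀.
h=∫h₀ ⇒ L = L₀·Dx.
L = (2 + 10·x)·Dx + (-1 - x + 5·x^2 + 5·x^3)·Dx^2  (order 2).
h: a_k = 0, -2, -2, -4, -5, -12, -50/3, -300/7, -125/2, …
ICs: h(0) = 0, h′(0) = -2.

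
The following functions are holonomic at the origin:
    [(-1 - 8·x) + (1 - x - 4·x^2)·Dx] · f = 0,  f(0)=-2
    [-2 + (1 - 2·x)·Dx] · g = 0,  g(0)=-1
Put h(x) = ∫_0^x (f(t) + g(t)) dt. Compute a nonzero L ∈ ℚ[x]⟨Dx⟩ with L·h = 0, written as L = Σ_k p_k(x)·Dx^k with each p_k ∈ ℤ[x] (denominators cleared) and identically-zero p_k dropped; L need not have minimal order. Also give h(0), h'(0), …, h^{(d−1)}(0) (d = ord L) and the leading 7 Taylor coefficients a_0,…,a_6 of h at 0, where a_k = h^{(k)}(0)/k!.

f: a_k = -2, -2, -10, -18, -58, -130, -362, …
g: a_k = -1, -2, -4, -8, -16, -32, -64, …
h₀=f+g: left-lcm gives L₀, ord ≤ 2.
h=∫₀ˣh₀: take L = L₀·Dx.
L = (12 - 48·x + 192·x^2 - 128·x^3)·Dx + (-2 - 96·x^2 + 352·x^3 - 256·x^4)·Dx^2 + (-1 + 11·x - 30·x^2 + 80·x^4 - 64·x^5)·Dx^3  (order 3).
h: a_k = 0, -3, -2, -14/3, -13/2, -74/5, -27, …
ICs: h(0) = 0, h′(0) = -3, h′′(0) = -4.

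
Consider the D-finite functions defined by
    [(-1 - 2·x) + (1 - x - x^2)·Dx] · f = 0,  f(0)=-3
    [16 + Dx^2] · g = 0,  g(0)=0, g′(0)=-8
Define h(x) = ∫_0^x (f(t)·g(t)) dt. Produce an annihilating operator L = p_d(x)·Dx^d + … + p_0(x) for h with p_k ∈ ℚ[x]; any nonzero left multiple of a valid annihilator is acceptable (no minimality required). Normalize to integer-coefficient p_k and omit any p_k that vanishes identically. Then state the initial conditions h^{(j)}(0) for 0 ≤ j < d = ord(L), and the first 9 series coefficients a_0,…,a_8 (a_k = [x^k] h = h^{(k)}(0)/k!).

L = (-14 + 16·x + 16·x^2)·Dx + (2 + 4·x)·Dx^2 + (-1 + x + x^2)·Dx^3  (order 3).
h: a_k = 0, 0, 12, 8, -4, 8/5, 36/5, 256/35, 983/105, …
ICs: h(0) = 0, h′(0) = 0, h′′(0) = 24.

f: a_k = -3, -3, -6, -9, -15, -24, -39, -63, -102, …
g: a_k = 0, -8, 0, 64/3, 0, -256/15, 0, 2048/315, 0, …
h₀=f·g: eliminate ⇒ L₀, order ≤ 1·2.
h=∫h₀ ⇒ L = L₀·Dx.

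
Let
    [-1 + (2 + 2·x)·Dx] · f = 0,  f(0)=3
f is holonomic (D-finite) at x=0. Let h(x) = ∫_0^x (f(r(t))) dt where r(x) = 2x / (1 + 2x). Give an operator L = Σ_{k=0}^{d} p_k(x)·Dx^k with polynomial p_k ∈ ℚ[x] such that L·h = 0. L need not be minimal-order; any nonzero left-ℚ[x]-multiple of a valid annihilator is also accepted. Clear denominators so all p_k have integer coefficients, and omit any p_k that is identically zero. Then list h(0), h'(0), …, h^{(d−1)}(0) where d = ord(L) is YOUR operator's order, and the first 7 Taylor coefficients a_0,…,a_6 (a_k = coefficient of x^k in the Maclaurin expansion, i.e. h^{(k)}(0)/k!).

f: a_k = 3, 3/2, -3/8, 3/16, -15/128, 21/256, -63/1024, …
Change of var in L_f (x↦r) gives L₀.
Integrate: L := L₀·Dx.
L = -Dx + (1 + 6·x + 8·x^2)·Dx^2  (order 2).
h: a_k = 0, 3, 3/2, -5/2, 39/8, -423/40, 399/16, …
ICs: h(0) = 0, h′(0) = 3.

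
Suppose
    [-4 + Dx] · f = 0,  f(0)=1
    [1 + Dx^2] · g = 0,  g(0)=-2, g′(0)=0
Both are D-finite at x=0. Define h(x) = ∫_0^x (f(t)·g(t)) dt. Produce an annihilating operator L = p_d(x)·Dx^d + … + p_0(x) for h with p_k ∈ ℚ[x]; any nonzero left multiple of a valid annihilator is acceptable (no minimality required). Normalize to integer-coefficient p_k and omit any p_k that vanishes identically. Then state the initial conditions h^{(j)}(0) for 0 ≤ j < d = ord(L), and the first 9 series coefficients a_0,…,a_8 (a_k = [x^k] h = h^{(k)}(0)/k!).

L = 17·Dx - 8·Dx^2 + Dx^3  (order 3).
h: a_k = 0, -2, -4, -5, -13/3, -161/60, -101/90, -11/56, 727/5040, …
ICs: h(0) = 0, h′(0) = -2, h′′(0) = -8.

f: a_k = 1, 4, 8, 32/3, 32/3, 128/15, 256/45, 1024/315, 512/315, …
g: a_k = -2, 0, 1, 0, -1/12, 0, 1/360, 0, -1/20160, …
Product ⇒ symmetric product L₀, ord ≤ 2.
h=∫h₀ ⇒ L = L₀·Dx.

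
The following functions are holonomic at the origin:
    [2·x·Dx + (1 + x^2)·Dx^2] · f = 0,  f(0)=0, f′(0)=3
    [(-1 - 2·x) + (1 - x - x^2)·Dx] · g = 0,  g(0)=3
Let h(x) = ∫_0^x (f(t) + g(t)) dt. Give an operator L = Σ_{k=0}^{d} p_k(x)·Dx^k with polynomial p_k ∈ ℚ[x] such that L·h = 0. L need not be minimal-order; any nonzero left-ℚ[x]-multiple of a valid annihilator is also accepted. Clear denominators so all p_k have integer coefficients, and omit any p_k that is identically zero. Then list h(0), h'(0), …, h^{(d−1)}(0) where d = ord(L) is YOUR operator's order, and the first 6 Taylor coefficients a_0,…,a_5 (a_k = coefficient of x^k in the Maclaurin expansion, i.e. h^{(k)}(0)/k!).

f: a_k = 0, 3, 0, -1, 0, 3/5, …
g: a_k = 3, 3, 6, 9, 15, 24, …
L₀ := lclm(L_f,L_g); ord L₀ ≤ 2+1.
h=∫₀ˣh₀: take L = L₀·Dx.
L = (4 - 16·x - 64·x^2 - 72·x^3 - 66·x^4 - 6·x^6)·Dx^2 + (-10 - 24·x - 28·x^2 - 60·x^3 - 65·x^4 - 50·x^5 - 3·x^6 - 6·x^7)·Dx^3 + (2 + 2·x + 2·x^2 - 8·x^3 - 5·x^4 - 11·x^5 - 6·x^6 - x^7 - x^8)·Dx^4  (order 4).
h: a_k = 0, 3, 3, 2, 2, 3, …
ICs: h(0) = 0, h′(0) = 3, h′′(0) = 6, h′′′(0) = 12.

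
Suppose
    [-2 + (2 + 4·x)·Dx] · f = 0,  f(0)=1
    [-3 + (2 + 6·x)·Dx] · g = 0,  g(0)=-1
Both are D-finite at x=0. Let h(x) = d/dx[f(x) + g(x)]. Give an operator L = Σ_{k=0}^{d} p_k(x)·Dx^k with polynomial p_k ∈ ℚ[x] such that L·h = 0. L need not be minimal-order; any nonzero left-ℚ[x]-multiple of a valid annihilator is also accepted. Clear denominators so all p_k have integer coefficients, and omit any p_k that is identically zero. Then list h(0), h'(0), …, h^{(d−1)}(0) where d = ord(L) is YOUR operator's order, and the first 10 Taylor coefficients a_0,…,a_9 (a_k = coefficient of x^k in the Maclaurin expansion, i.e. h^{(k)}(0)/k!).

f: a_k = 1, 1, -1/2, 1/2, -5/8, 7/8, -21/16, 33/16, -429/128, 715/128, …
g: a_k = -1, -3/2, 9/8, -27/16, 405/128, -1701/256, 15309/1024, -72171/2048, 2814669/32768, -14073345/65536, …
L₀ := lclm(L_f,L_g); ord L₀ ≤ 1+1.
Differentiate: ansatz ord ≤ ord L₀ ⇒ L.
L = -9 + (-15 - 36·x)·Dx + (-2 - 10·x - 12·x^2)·Dx^2  (order 2).
h: a_k = -1/2, 5/4, -57/16, 325/32, -7385/256, 41895/512, -475629/2048, 2704845/4096, -123365385/65536, 705293875/131072, …
ICs: h(0) = -1/2, h′(0) = 5/4.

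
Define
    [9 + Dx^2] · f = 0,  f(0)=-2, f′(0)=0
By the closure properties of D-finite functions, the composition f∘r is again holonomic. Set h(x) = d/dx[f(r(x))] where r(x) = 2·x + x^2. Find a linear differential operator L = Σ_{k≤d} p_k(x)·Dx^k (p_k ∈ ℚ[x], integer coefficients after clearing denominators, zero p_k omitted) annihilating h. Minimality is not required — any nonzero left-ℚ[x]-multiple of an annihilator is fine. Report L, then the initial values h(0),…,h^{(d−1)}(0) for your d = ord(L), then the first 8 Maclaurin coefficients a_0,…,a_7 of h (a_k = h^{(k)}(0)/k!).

L = (39 + 144·x + 216·x^2 + 144·x^3 + 36·x^4) + (-3 - 3·x)·Dx + (1 + 2·x + x^2)·Dx^2  (order 2).
h: a_k = 0, 72, 108, -396, -1080, -972/5, 11718/5, 110862/35, …
ICs: h(0) = 0, h′(0) = 72.

f: a_k = -2, 0, 9, 0, -27/4, 0, 81/40, 0, …
f∘r: x↦r, Dx↦Dx/r' in L_f ⇒ L₀.
Derive L from L₀ (diff closure).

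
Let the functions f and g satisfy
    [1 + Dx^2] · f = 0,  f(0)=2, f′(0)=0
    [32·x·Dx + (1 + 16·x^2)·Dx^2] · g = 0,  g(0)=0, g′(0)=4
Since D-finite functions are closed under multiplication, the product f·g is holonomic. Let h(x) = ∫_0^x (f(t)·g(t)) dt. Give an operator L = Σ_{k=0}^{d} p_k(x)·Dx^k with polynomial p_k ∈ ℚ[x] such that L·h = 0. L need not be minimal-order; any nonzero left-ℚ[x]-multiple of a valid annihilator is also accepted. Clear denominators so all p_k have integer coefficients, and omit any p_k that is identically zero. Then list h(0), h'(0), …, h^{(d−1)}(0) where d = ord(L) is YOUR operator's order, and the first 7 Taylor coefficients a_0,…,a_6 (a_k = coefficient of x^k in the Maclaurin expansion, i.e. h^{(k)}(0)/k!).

L = (1105 + 51776·x^2 + 22016·x^4 + 16384·x^6 + 65536·x^8)·Dx + (2112·x + 35840·x^3 + 49152·x^5 + 262144·x^7)·Dx^2 + (1122 + 52352·x^2 + 27648·x^4 + 32768·x^6 + 131072·x^8)·Dx^3 + (2112·x + 35840·x^3 + 49152·x^5 + 262144·x^7)·Dx^4 + (17 + 576·x^2 + 5632·x^4 + 16384·x^6 + 65536·x^8)·Dx^5  (order 5).
h: a_k = 0, 0, 4, 0, -35/3, 0, 6469/90, …
ICs: h(0) = 0, h′(0) = 0, h′′(0) = 8, h′′′(0) = 0, h′′′′(0) = -280.

f: a_k = 2, 0, -1, 0, 1/12, 0, -1/360, …
g: a_k = 0, 4, 0, -64/3, 0, 1024/5, 0, …
Product ⇒ symmetric product L₀, ord ≤ 4.
∫: right-multiply L₀ by Dx.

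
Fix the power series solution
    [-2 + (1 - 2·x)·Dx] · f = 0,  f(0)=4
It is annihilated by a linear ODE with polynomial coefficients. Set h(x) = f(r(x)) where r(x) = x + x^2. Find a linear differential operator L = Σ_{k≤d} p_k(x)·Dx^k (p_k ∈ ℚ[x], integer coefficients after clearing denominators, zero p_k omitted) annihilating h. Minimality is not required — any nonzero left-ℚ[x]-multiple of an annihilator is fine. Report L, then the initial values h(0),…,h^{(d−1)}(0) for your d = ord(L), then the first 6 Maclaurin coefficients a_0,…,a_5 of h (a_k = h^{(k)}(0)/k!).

L = (2 + 4·x) + (-1 + 2·x + 2·x^2)·Dx  (order 1).
h: a_k = 4, 8, 24, 64, 176, 480, …
ICs: h(0) = 4.

f: a_k = 4, 8, 16, 32, 64, 128, …
Change of var in L_f (x↦r) gives L₀.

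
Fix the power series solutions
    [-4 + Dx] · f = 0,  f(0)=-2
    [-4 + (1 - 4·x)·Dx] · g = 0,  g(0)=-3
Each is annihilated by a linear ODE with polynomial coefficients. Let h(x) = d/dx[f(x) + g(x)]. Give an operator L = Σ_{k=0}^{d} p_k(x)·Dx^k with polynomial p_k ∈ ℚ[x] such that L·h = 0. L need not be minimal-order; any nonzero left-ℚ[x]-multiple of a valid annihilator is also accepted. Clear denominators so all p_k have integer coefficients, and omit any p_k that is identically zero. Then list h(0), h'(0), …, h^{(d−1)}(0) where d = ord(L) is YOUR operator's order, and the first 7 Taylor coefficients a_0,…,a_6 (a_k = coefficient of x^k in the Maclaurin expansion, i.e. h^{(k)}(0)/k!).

L = (64 + 128·x) + (-20 - 32·x + 64·x^2)·Dx + (1 - 16·x^2)·Dx^2  (order 2).
h: a_k = -20, -128, -640, -9472/3, -46336/3, -1106944/15, -15484928/45, …
ICs: h(0) = -20, h′(0) = -128.

f: a_k = -2, -8, -16, -64/3, -64/3, -256/15, -512/45, …
g: a_k = -3, -12, -48, -192, -768, -3072, -12288, …
f+g: L₀ = lclm(L_f,L_g), ord ≤ 1+1.
h=h₀': d/dx-closure on L₀ ⇒ L.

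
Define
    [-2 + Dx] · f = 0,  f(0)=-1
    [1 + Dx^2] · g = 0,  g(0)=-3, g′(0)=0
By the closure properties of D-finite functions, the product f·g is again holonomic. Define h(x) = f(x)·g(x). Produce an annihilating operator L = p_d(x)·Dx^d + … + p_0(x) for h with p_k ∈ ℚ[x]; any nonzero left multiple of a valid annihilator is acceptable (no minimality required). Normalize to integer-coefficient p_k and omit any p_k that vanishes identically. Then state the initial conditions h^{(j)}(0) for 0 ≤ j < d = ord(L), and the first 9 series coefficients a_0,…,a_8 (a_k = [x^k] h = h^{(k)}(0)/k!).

L = 5 - 4·Dx + Dx^2  (order 2).
h: a_k = 3, 6, 9/2, 1, -7/8, -19/20, -39/80, -139/840, -527/13440, …
ICs: h(0) = 3, h′(0) = 6.

f: a_k = -1, -2, -2, -4/3, -2/3, -4/15, -4/45, -8/315, -2/315, …
g: a_k = -3, 0, 3/2, 0, -1/8, 0, 1/240, 0, -1/13440, …
L₀ := L_f ⊗_s L_g (sym. prod.), ord ≤ 2.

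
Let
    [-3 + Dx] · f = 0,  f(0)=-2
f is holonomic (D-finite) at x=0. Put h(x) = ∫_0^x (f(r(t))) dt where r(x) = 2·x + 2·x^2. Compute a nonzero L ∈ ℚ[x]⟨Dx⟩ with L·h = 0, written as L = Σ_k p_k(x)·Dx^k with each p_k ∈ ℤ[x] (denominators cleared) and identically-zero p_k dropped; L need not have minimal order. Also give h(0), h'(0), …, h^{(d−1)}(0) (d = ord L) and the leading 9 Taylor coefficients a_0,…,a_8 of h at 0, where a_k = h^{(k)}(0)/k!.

f: a_k = -2, -6, -9, -9, -27/4, -81/20, -81/40, -243/280, -729/2240, …
Change of var in L_f (x↦r) gives L₀.
Integrate: L := L₀·Dx.
L = (-6 - 12·x)·Dx + Dx^2  (order 2).
h: a_k = 0, -2, -6, -16, -36, -72, -648/5, -7488/35, -11448/35, …
ICs: h(0) = 0, h′(0) = -2.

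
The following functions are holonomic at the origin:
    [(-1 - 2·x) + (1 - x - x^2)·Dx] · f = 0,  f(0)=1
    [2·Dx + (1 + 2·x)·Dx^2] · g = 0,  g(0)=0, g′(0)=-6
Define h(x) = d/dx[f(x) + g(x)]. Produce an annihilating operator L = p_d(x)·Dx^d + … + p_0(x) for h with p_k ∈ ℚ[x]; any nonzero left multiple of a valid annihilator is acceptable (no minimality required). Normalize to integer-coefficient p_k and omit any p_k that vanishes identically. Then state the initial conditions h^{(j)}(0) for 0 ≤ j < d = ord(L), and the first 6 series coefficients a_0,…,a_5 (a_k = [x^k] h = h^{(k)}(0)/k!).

L = (34 + 92·x + 116·x^2 + 48·x^3 + 24·x^4) + (5 + 60·x + 170·x^2 + 180·x^3 + 100·x^4 + 40·x^5)·Dx + (-3 - 11·x - 5·x^2 + 20·x^3 + 30·x^4 + 24·x^5 + 8·x^6)·Dx^2  (order 2).
h: a_k = -5, 16, -15, 68, -56, 270, …
ICs: h(0) = -5, h′(0) = 16.

f: a_k = 1, 1, 2, 3, 5, 8, …
g: a_k = 0, -6, 6, -8, 12, -96/5, …
Weyl lclm of L_f,L_g ⇒ L₀ (ord ≤ 3).
Derive L from L₀ (diff closure).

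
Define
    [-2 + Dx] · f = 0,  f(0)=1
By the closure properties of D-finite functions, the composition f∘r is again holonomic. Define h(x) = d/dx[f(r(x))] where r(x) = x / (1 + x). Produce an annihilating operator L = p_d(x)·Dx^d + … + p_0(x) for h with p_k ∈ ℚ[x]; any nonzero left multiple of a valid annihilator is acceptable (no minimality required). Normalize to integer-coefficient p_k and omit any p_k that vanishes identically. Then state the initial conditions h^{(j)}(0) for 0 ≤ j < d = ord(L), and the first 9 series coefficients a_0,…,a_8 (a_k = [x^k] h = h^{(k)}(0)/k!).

L = -2·x + (-1 - 2·x - x^2)·Dx  (order 1).
h: a_k = 2, 0, -2, 8/3, -2, 8/15, 10/9, -256/105, 142/45, …
ICs: h(0) = 2.

f: a_k = 1, 2, 2, 4/3, 2/3, 4/15, 4/45, 8/315, 2/315, …
h₀=f(r): pull back L_f along r ⇒ L₀.
Differentiate: ansatz ord ≤ ord L₀ ⇒ L.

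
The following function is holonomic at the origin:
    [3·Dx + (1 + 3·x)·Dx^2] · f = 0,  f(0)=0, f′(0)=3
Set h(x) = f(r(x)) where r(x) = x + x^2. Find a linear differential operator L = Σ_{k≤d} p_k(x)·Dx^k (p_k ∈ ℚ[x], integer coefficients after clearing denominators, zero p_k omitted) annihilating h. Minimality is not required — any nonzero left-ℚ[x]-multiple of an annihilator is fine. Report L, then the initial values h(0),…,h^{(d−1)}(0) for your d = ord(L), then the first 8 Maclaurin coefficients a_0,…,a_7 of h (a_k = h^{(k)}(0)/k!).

f: a_k = 0, 3, -9/2, 9, -81/4, 243/5, -243/2, 2187/7, …
h₀=f(r): pull back L_f along r ⇒ L₀.
L = (1 + 6·x + 6·x^2)·Dx + (1 + 5·x + 9·x^2 + 6·x^3)·Dx^2  (order 2).
h: a_k = 0, 3, -3/2, 0, 9/4, -27/5, 9, -81/7, …
ICs: h(0) = 0, h′(0) = 3.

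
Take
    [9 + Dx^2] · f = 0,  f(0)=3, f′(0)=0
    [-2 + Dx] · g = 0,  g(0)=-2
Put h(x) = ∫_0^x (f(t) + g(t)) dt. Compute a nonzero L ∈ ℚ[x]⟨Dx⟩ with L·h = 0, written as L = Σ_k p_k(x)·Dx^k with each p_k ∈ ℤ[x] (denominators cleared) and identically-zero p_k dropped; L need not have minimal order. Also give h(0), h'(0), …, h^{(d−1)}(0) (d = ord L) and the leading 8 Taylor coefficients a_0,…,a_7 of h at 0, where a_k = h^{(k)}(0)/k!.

L = -18·Dx + 9·Dx^2 - 2·Dx^3 + Dx^4  (order 4).
h: a_k = 0, 1, -2, -35/6, -2/3, 211/120, -4/45, -463/1008, …
ICs: h(0) = 0, h′(0) = 1, h′′(0) = -4, h′′′(0) = -35.

f: a_k = 3, 0, -27/2, 0, 81/8, 0, -243/80, 0, …
g: a_k = -2, -4, -4, -8/3, -4/3, -8/15, -8/45, -16/315, …
f+g: L₀ = lclm(L_f,L_g), ord ≤ 2+1.
Integrate: L := L₀·Dx.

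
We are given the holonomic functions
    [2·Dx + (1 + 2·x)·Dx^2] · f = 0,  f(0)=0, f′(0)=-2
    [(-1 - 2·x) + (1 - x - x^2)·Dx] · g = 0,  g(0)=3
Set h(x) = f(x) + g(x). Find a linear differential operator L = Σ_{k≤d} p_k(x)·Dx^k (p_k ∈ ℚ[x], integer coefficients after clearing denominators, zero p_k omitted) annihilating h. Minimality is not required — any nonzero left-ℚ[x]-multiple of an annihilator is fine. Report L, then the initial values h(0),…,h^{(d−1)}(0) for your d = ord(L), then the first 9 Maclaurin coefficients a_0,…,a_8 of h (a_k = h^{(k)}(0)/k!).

f: a_k = 0, -2, 2, -8/3, 4, -32/5, 32/3, -128/7, 32, …
g: a_k = 3, 3, 6, 9, 15, 24, 39, 63, 102, …
Sum ⇒ L₀ = lclm(L_f,L_g) in ℚ(x)⟨Dx⟩.
L = (-34 - 92·x - 116·x^2 - 48·x^3 - 24·x^4)·Dx + (-5 - 60·x - 170·x^2 - 180·x^3 - 100·x^4 - 40·x^5)·Dx^2 + (3 + 11·x + 5·x^2 - 20·x^3 - 30·x^4 - 24·x^5 - 8·x^6)·Dx^3  (order 3).
h: a_k = 3, 1, 8, 19/3, 19, 88/5, 149/3, 313/7, 134, …
ICs: h(0) = 3, h′(0) = 1, h′′(0) = 16.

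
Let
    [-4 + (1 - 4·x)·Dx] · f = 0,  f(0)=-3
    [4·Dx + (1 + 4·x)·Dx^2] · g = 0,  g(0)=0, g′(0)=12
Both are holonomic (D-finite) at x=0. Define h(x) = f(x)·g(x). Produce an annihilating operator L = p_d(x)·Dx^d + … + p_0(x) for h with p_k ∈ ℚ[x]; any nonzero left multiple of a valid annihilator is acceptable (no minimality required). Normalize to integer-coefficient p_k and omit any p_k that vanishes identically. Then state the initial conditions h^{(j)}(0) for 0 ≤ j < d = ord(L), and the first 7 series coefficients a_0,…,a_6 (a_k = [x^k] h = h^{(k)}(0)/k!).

L = 16 + (4 + 48·x)·Dx + (-1 + 16·x^2)·Dx^2  (order 2).
h: a_k = 0, -36, -72, -480, -1344, -36096/5, -113664/5, …
ICs: h(0) = 0, h′(0) = -36.

f: a_k = -3, -12, -48, -192, -768, -3072, -12288, …
g: a_k = 0, 12, -24, 64, -192, 3072/5, -2048, …
Product ⇒ symmetric product L₀, ord ≤ 2.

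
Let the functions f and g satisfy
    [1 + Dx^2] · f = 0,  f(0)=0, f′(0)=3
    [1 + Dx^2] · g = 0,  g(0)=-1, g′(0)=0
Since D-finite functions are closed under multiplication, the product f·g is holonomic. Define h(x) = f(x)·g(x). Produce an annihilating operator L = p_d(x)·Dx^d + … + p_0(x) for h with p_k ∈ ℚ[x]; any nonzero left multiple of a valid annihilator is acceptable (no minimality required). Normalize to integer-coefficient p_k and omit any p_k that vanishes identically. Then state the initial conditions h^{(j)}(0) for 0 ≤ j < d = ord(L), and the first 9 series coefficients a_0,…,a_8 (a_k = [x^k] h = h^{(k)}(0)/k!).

L = 4·Dx + Dx^3  (order 3).
h: a_k = 0, -3, 0, 2, 0, -2/5, 0, 4/105, 0, …
ICs: h(0) = 0, h′(0) = -3, h′′(0) = 0.

f: a_k = 0, 3, 0, -1/2, 0, 1/40, 0, -1/1680, 0, …
g: a_k = -1, 0, 1/2, 0, -1/24, 0, 1/720, 0, -1/40320, …
L₀ := L_f ⊗_s L_g (sym. prod.), ord ≤ 4.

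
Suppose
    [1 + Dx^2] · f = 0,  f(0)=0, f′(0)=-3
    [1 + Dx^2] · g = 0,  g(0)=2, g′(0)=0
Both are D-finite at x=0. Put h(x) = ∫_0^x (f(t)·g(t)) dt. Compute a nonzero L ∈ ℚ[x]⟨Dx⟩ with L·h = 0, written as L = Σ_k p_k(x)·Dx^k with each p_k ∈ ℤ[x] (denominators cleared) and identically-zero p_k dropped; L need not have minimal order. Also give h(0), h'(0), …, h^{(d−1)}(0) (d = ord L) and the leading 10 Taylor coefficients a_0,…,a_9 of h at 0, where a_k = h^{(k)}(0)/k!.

L = 4·Dx^2 + Dx^4  (order 4).
h: a_k = 0, 0, -3, 0, 1, 0, -2/15, 0, 1/105, 0, …
ICs: h(0) = 0, h′(0) = 0, h′′(0) = -6, h′′′(0) = 0.

f: a_k = 0, -3, 0, 1/2, 0, -1/40, 0, 1/1680, 0, -1/120960, …
g: a_k = 2, 0, -1, 0, 1/12, 0, -1/360, 0, 1/20160, 0, …
Sym-product of L_f,L_g gives L₀ (≤ ord 4).
Integrate: L := L₀·Dx.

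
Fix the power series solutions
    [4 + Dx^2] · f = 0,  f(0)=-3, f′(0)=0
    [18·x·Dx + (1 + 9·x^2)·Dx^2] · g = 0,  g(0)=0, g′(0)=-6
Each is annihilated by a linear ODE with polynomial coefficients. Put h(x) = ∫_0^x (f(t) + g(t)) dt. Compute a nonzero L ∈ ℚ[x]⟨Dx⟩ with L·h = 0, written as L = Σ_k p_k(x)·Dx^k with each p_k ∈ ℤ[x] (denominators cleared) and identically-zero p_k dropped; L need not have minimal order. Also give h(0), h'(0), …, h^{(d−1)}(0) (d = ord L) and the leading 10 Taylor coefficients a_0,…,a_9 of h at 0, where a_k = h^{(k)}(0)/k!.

f: a_k = -3, 0, 6, 0, -2, 0, 4/15, 0, -2/105, 0, …
g: a_k = 0, -6, 0, 18, 0, -486/5, 0, 4374/7, 0, -4374, …
Sum ⇒ L₀ = lclm(L_f,L_g) in ℚ(x)⟨Dx⟩.
h=∫₀ˣh₀: take L = L₀·Dx.
L = (-3744·x + 37584·x^3 + 11664·x^5)·Dx^2 + (-28 + 864·x^2 + 10692·x^4 + 5832·x^6)·Dx^3 + (-936·x + 9396·x^3 + 2916·x^5)·Dx^4 + (-7 + 216·x^2 + 2673·x^4 + 1458·x^6)·Dx^5  (order 5).
h: a_k = 0, -3, -3, 2, 9/2, -2/5, -81/5, 4/105, 2187/28, -2/945, …
ICs: h(0) = 0, h′(0) = -3, h′′(0) = -6, h′′′(0) = 12, h′′′′(0) = 108.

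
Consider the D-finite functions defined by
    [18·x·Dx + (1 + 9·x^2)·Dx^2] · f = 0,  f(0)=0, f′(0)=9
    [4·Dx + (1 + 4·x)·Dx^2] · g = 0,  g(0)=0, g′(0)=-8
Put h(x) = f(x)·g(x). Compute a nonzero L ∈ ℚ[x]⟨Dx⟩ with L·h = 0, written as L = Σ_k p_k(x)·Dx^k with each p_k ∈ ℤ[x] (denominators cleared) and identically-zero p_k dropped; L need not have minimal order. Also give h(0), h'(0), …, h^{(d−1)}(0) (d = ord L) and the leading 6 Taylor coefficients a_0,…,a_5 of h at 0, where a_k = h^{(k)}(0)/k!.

f: a_k = 0, 9, 0, -27, 0, 729/5, …
g: a_k = 0, -8, 16, -128/3, 128, -2048/5, …
Product ⇒ symmetric product L₀, ord ≤ 4.
L = (2448 + 17280·x + 76464·x^2 + 518400·x^3 + 1399680·x^4 + 2426112·x^5 + 1679616·x^7)·Dx + (452 + 10800·x + 98028·x^2 + 491184·x^3 + 1840320·x^4 + 4339008·x^5 + 6531840·x^6 + 1259712·x^7 + 5878656·x^8)·Dx^2 + (136 + 1912·x + 18576·x^2 + 103608·x^3 + 389448·x^4 + 1100304·x^5 + 2239488·x^6 + 3277584·x^7 + 1259712·x^8 + 3359232·x^9)·Dx^3 + (13 + 176·x + 1234·x^2 + 6048·x^3 + 22833·x^4 + 68688·x^5 + 154224·x^6 + 279936·x^7 + 399492·x^8 + 209952·x^9 + 419904·x^10)·Dx^4  (order 4).
h: a_k = 0, 0, -72, 144, -168, 720, …
ICs: h(0) = 0, h′(0) = 0, h′′(0) = -144, h′′′(0) = 864.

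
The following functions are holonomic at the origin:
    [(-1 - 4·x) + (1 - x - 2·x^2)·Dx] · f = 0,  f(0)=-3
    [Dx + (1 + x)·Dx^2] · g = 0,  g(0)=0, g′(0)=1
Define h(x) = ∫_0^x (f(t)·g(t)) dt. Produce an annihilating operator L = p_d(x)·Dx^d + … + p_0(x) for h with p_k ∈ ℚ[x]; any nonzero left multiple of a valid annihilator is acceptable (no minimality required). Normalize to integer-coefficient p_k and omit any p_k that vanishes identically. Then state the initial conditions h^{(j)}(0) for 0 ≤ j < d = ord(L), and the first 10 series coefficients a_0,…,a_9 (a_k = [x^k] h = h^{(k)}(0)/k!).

f: a_k = -3, -3, -9, -15, -33, -63, -129, -255, -513, -1023, …
g: a_k = 0, 1, -1/2, 1/3, -1/4, 1/5, -1/6, 1/7, -1/8, 1/9, …
Product ⇒ symmetric product L₀, ord ≤ 2.
h=∫h₀ ⇒ L = L₀·Dx.
L = (5 + 8·x)·Dx + (1 + 11·x + 10·x^2)·Dx^2 + (-1 + 3·x^2 + 2·x^3)·Dx^3  (order 3).
h: a_k = 0, 0, -3/2, -1/2, -17/8, -43/20, -189/40, -141/20, -14907/1120, -3823/168, …
ICs: h(0) = 0, h′(0) = 0, h′′(0) = -3.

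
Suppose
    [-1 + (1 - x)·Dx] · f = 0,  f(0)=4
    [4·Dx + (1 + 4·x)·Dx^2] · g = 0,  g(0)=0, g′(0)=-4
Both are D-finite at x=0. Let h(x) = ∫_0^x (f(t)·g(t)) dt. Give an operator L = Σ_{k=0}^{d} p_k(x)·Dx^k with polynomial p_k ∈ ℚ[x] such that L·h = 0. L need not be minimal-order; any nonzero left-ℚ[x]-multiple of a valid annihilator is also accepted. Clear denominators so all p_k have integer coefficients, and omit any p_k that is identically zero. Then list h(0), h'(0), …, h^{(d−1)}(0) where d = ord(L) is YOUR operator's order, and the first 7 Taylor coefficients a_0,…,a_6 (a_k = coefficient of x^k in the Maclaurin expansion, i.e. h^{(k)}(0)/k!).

f: a_k = 4, 4, 4, 4, 4, 4, 4, …
g: a_k = 0, -4, 8, -64/3, 64, -1024/5, 2048/3, …
L₀ := L_f ⊗_s L_g (sym. prod.), ord ≤ 2.
h=∫h₀ ⇒ L = L₀·Dx.
L = 4·Dx + (-2 + 12·x)·Dx^2 + (-1 - 3·x + 4·x^2)·Dx^3  (order 3).
h: a_k = 0, 0, -8, 16/3, -52/3, 112/3, -4744/45, …
ICs: h(0) = 0, h′(0) = 0, h′′(0) = -16.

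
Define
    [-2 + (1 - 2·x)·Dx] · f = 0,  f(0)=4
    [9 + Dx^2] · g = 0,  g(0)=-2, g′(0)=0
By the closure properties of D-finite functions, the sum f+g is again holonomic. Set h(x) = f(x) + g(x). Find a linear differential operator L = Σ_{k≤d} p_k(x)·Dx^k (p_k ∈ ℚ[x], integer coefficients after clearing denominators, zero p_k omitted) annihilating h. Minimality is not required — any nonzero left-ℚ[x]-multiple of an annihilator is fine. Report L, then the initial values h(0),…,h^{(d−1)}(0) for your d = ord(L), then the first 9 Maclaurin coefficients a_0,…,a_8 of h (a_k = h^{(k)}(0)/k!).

L = (594 - 648·x + 648·x^2) + (-153 + 630·x - 972·x^2 + 648·x^3)·Dx + (66 - 72·x + 72·x^2)·Dx^2 + (-17 + 70·x - 108·x^2 + 72·x^3)·Dx^3  (order 3).
h: a_k = 2, 8, 25, 32, 229/4, 128, 10321/40, 512, 2293031/2240, …
ICs: h(0) = 2, h′(0) = 8, h′′(0) = 50.

f: a_k = 4, 8, 16, 32, 64, 128, 256, 512, 1024, …
g: a_k = -2, 0, 9, 0, -27/4, 0, 81/40, 0, -729/2240, …
Sum ⇒ L₀ = lclm(L_f,L_g) in ℚ(x)⟨Dx⟩.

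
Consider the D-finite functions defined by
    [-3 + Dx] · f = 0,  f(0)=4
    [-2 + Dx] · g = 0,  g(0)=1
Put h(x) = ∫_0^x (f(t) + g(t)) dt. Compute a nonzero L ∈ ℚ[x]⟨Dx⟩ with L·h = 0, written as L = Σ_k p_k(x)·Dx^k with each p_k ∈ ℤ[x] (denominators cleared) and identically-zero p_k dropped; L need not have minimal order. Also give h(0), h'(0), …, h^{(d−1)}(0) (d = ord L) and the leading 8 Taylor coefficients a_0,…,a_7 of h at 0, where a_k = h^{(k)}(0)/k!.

f: a_k = 4, 12, 18, 18, 27/2, 81/10, 81/20, 243/140, …
g: a_k = 1, 2, 2, 4/3, 2/3, 4/15, 4/45, 8/315, …
Sum ⇒ L₀ = lclm(L_f,L_g) in ℚ(x)⟨Dx⟩.
h=∫h₀ ⇒ L = L₀·Dx.
L = 6·Dx - 5·Dx^2 + Dx^3  (order 3).
h: a_k = 0, 5, 7, 20/3, 29/6, 17/6, 251/180, 149/252, …
ICs: h(0) = 0, h′(0) = 5, h′′(0) = 14.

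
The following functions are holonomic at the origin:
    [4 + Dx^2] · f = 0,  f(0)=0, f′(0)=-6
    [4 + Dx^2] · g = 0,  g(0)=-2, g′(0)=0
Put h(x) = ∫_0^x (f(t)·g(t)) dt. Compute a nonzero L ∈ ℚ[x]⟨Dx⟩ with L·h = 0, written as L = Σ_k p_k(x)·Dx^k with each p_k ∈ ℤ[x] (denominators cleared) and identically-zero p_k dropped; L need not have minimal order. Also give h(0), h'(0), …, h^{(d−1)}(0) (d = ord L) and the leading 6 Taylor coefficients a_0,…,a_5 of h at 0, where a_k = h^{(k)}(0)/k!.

f: a_k = 0, -6, 0, 4, 0, -4/5, …
g: a_k = -2, 0, 4, 0, -4/3, 0, …
f·g: L₀ = L_f ⊗_s L_g, ord ≤ 2·2.
h=∫h₀ ⇒ L = L₀·Dx.
L = 16·Dx^2 + Dx^4  (order 4).
h: a_k = 0, 0, 6, 0, -8, 0, …
ICs: h(0) = 0, h′(0) = 0, h′′(0) = 12, h′′′(0) = 0.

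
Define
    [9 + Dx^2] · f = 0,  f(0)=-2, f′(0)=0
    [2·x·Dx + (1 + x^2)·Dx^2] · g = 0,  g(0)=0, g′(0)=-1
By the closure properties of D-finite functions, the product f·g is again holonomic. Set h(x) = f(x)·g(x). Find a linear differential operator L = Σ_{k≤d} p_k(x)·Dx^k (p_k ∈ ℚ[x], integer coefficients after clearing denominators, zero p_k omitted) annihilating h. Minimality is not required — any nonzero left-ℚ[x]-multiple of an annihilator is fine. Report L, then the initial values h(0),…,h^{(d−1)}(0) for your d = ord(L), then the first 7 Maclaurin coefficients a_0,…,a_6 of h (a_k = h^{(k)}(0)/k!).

L = (1170 + 3834·x^2 + 4779·x^4 + 2916·x^6 + 729·x^8) + (396·x + 1044·x^3 + 972·x^5 + 324·x^7)·Dx + (220 + 768·x^2 + 1026·x^4 + 648·x^6 + 162·x^8)·Dx^2 + (44·x + 116·x^3 + 108·x^5 + 36·x^7)·Dx^3 + (10 + 38·x^2 + 55·x^4 + 36·x^6 + 9·x^8)·Dx^4  (order 4).
h: a_k = 0, 2, 0, -29/3, 0, 203/20, 0, …
ICs: h(0) = 0, h′(0) = 2, h′′(0) = 0, h′′′(0) = -58.

f: a_k = -2, 0, 9, 0, -27/4, 0, 81/40, …
g: a_k = 0, -1, 0, 1/3, 0, -1/5, 0, …
Product ⇒ symmetric product L₀, ord ≤ 4.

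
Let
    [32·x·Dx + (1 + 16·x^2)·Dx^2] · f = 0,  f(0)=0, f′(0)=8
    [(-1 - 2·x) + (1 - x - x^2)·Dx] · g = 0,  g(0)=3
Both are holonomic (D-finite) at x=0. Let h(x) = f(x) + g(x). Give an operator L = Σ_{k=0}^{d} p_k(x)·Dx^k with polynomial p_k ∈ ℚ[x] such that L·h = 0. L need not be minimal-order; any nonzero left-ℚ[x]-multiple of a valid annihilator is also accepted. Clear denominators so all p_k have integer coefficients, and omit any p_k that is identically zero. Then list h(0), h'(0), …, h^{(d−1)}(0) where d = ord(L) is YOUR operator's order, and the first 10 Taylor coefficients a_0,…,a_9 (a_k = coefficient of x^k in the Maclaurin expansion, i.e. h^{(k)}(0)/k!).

f: a_k = 0, 8, 0, -128/3, 0, 2048/5, 0, -32768/7, 0, 524288/9, …
g: a_k = 3, 3, 6, 9, 15, 24, 39, 63, 102, 165, …
h₀=f+g: left-lcm gives L₀, ord ≤ 3.
L = (64 - 256·x - 3904·x^2 - 6912·x^3 - 9696·x^4 - 1536·x^6)·Dx + (-25 - 24·x + 542·x^2 - 780·x^3 - 6800·x^4 - 6560·x^5 - 768·x^6 - 1536·x^7)·Dx^2 + (2 + 17·x + 62·x^2 + 202·x^3 + 445·x^4 - 1136·x^5 - 576·x^6 - 256·x^7 - 256·x^8)·Dx^3  (order 3).
h: a_k = 3, 11, 6, -101/3, 15, 2168/5, 39, -32327/7, 102, 525773/9, …
ICs: h(0) = 3, h′(0) = 11, h′′(0) = 12.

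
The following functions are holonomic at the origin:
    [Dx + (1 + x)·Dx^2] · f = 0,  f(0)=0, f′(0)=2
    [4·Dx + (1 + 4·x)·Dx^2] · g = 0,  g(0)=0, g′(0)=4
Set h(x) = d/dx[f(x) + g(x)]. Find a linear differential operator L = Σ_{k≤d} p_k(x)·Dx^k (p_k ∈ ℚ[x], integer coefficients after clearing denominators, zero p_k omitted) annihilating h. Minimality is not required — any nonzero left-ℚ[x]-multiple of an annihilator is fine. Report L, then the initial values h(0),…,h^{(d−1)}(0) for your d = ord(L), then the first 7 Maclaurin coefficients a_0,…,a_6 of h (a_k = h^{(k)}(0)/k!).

f: a_k = 0, 2, -1, 2/3, -1/2, 2/5, -1/3, …
g: a_k = 0, 4, -8, 64/3, -64, 1024/5, -2048/3, …
f+g: L₀ = lclm(L_f,L_g), ord ≤ 2+2.
Differentiate: ansatz ord ≤ ord L₀ ⇒ L.
L = 8 + (10 + 16·x)·Dx + (1 + 5·x + 4·x^2)·Dx^2  (order 2).
h: a_k = 6, -18, 66, -258, 1026, -4098, 16386, …
ICs: h(0) = 6, h′(0) = -18.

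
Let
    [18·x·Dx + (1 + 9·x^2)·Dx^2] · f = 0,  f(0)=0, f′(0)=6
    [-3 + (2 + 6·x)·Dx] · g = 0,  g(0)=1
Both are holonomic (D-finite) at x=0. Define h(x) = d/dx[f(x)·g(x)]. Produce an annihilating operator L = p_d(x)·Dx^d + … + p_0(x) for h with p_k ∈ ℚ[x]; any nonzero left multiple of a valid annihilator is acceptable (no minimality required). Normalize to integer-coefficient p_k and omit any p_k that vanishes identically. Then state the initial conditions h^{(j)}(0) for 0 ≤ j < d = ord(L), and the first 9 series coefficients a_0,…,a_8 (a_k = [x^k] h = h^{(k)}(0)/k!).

L = (15 + 360·x + 54·x^2 - 1944·x^3 - 729·x^4) + (28 + 252·x + 648·x^2 - 1512·x^3 - 6804·x^4 - 2916·x^5)·Dx + (4 + 8·x - 36·x^2 - 144·x^3 - 756·x^4 - 1944·x^5 - 972·x^6)·Dx^2  (order 2).
h: a_k = 6, 18, -297/4, -135/2, 31509/64, 298161/320, -13743837/2560, -24422229/4480, 4668748551/114688, …
ICs: h(0) = 6, h′(0) = 18.

f: a_k = 0, 6, 0, -18, 0, 486/5, 0, -4374/7, 0, …
g: a_k = 1, 3/2, -9/8, 27/16, -405/128, 1701/256, -15309/1024, 72171/2048, -2814669/32768, …
h₀=f·g: eliminate ⇒ L₀, order ≤ 2·1.
h=h₀': d/dx-closure on L₀ ⇒ L.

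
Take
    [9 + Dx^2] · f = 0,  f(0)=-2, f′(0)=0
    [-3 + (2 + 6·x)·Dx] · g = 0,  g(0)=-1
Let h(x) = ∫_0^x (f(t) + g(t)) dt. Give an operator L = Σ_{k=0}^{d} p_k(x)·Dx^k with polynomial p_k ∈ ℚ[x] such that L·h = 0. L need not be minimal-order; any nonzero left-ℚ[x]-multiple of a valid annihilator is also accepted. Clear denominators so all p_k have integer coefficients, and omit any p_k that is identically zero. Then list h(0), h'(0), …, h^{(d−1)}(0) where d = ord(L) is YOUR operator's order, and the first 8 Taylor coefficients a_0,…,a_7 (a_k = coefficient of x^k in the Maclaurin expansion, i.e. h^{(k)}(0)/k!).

f: a_k = -2, 0, 9, 0, -27/4, 0, 81/40, 0, …
g: a_k = -1, -3/2, 9/8, -27/16, 405/128, -1701/256, 15309/1024, -72171/2048, …
L₀ := lclm(L_f,L_g); ord L₀ ≤ 2+1.
h=∫h₀ ⇒ L = L₀·Dx.
L = (-63 - 216·x - 324·x^2)·Dx + (18 + 198·x + 648·x^2 + 648·x^3)·Dx^2 + (-7 - 24·x - 36·x^2)·Dx^3 + (2 + 22·x + 72·x^2 + 72·x^3)·Dx^4  (order 4).
h: a_k = 0, -3, -3/4, 27/8, -27/64, -459/640, -567/512, 86913/35840, …
ICs: h(0) = 0, h′(0) = -3, h′′(0) = -3/2, h′′′(0) = 81/4.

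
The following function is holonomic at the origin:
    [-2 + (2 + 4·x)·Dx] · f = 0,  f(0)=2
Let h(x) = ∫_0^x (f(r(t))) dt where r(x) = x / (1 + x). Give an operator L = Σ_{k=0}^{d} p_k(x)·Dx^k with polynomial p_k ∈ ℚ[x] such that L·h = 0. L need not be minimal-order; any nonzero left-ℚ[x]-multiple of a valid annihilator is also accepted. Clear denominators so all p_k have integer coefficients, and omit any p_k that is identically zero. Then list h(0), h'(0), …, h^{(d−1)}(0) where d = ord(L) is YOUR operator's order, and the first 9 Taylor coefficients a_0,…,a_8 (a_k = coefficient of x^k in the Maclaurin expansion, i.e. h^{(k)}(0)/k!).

f: a_k = 2, 2, -1, 1, -5/4, 7/4, -21/8, 33/8, -429/64, …
h₀=f(r): pull back L_f along r ⇒ L₀.
h=∫h₀ ⇒ L = L₀·Dx.
L = -Dx + (1 + 4·x + 3·x^2)·Dx^2  (order 2).
h: a_k = 0, 2, 1, -1, 5/4, -37/20, 25/8, -327/56, 753/64, …
ICs: h(0) = 0, h′(0) = 2.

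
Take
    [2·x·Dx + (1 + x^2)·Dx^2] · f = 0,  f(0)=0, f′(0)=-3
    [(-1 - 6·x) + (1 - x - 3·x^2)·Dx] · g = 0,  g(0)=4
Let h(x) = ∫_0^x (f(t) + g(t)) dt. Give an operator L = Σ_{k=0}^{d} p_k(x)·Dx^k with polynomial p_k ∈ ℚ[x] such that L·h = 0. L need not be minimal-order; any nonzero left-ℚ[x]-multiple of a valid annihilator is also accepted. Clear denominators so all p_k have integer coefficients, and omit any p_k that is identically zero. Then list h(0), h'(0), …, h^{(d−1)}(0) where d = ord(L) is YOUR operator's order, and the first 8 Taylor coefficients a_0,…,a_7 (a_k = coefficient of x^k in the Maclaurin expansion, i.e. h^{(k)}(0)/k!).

L = (8 - 32·x - 300·x^2 - 504·x^3 - 1134·x^4 - 162·x^6)·Dx^2 + (-22 - 148·x - 184·x^2 - 576·x^3 - 441·x^4 - 918·x^5 - 27·x^6 - 162·x^7)·Dx^3 + (4 + 6·x + 18·x^2 - 60·x^3 - 85·x^4 - 75·x^5 - 126·x^6 - 9·x^7 - 27·x^8)·Dx^4  (order 4).
h: a_k = 0, 4, 1/2, 16/3, 29/4, 76/5, 797/30, 388/7, …
ICs: h(0) = 0, h′(0) = 4, h′′(0) = 1, h′′′(0) = 32.

f: a_k = 0, -3, 0, 1, 0, -3/5, 0, 3/7, …
g: a_k = 4, 4, 16, 28, 76, 160, 388, 868, …
L₀ := lclm(L_f,L_g); ord L₀ ≤ 2+1.
h=∫₀ˣh₀: take L = L₀·Dx.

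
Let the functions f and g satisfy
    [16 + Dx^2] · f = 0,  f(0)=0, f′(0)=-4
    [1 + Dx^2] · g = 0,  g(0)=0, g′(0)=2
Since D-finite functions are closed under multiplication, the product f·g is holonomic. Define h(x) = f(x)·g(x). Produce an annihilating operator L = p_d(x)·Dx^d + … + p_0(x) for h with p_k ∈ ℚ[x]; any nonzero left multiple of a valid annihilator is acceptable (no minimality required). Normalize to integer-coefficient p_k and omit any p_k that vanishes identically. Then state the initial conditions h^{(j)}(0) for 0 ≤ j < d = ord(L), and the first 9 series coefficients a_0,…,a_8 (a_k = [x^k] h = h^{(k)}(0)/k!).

L = 225 + 34·Dx^2 + Dx^4  (order 4).
h: a_k = 0, 0, -8, 0, 68/3, 0, -931/45, 0, 6001/630, …
ICs: h(0) = 0, h′(0) = 0, h′′(0) = -16, h′′′(0) = 0.

f: a_k = 0, -4, 0, 32/3, 0, -128/15, 0, 1024/315, 0, …
g: a_k = 0, 2, 0, -1/3, 0, 1/60, 0, -1/2520, 0, …
Sym-product of L_f,L_g gives L₀ (≤ ord 4).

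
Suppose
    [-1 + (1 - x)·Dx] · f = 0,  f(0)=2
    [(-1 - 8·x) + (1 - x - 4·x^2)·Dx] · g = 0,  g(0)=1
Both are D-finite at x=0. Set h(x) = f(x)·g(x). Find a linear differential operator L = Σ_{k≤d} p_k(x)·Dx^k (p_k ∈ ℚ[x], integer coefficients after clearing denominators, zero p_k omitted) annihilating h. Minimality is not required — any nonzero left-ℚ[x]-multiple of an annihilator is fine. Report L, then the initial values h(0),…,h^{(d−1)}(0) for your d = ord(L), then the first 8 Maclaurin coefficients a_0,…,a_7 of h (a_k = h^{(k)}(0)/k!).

L = (-2 - 6·x + 12·x^2) + (1 - 2·x - 3·x^2 + 4·x^3)·Dx  (order 1).
h: a_k = 2, 4, 14, 32, 90, 220, 582, 1464, …
ICs: h(0) = 2.

f: a_k = 2, 2, 2, 2, 2, 2, 2, 2, …
g: a_k = 1, 1, 5, 9, 29, 65, 181, 441, …
L₀ := L_f ⊗_s L_g (sym. prod.), ord ≤ 1.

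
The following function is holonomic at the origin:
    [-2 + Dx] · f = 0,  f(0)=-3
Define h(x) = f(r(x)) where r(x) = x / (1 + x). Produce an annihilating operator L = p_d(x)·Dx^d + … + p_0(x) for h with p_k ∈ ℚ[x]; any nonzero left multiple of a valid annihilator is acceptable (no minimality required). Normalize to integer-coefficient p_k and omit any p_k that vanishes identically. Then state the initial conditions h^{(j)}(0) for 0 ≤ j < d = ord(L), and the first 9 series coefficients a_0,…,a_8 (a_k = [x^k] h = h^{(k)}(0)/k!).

L = -2 + (1 + 2·x + x^2)·Dx  (order 1).
h: a_k = -3, -6, 0, 2, -2, 6/5, -4/15, -10/21, 32/35, …
ICs: h(0) = -3.

f: a_k = -3, -6, -6, -4, -2, -4/5, -4/15, -8/105, -2/105, …
L₀ from L_f via x↦r, Dx↦r'^{-1}Dx.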